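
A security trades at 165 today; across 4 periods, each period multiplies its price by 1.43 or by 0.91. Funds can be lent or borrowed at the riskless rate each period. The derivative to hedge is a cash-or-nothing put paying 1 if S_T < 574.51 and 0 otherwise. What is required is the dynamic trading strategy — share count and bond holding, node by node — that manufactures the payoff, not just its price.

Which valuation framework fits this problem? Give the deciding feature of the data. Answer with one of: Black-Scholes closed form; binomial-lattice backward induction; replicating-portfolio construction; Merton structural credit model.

framework: replicating-portfolio construction

Key observation: since the answer must list Δ and B at each node of the 1.43/0.91 lattice on 165, the replicating-portfolio method — solving the two-state system at every node — is the one that applies.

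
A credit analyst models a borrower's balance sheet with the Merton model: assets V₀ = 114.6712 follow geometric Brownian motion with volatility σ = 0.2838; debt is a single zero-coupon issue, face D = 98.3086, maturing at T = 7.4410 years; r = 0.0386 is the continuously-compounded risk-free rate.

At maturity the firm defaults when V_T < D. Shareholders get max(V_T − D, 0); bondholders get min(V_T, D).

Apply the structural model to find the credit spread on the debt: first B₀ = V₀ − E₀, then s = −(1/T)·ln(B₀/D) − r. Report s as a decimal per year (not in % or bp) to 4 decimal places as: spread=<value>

Equity is a call on the firm's assets struck at D = 98.3086:
d₁ = [ln(V₀/D) + (r + σ²/2)T] / (σ√T)
   = [ln(114.6712/98.3086) + (0.0386 + 0.5·0.2838²)·7.4410] / (0.2838·√7.4410)
   = [0.153957 + 0.586881] / 0.774155 = 0.956963
d₂ = d₁ − σ√T = 0.956963 − 0.774155 = 0.182808
N(d₁) = 0.830707,  N(d₂) = 0.572526,  e^(−rT) = 0.750345
E₀ = V₀·N(d₁) − D·e^(−rT)·N(d₂)
   = 114.6712·0.830707 − 98.3086·0.750345·0.572526 = 53.025631
B₀ = V₀ − E₀ = 114.6712 − 53.025631 = 61.645569
spread = −(1/T)·ln(B₀/D) − r = −(1/7.4410)·ln(61.645569/98.3086) − 0.0386 = 0.02412143

spread=0.0241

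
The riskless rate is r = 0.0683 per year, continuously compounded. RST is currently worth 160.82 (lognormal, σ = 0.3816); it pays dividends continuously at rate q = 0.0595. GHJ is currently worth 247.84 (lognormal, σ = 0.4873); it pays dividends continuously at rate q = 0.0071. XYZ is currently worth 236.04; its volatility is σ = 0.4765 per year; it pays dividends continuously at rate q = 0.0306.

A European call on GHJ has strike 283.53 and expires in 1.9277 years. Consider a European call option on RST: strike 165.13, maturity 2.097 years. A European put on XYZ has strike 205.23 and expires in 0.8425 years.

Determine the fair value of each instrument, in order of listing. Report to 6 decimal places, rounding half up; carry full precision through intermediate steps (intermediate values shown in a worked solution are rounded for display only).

[GHJ call K=283.53]
σ√T = 0.4873·√1.9277 = 0.676575
d₁ = (ln(S/K) + (r−q+σ²/2)T) / (σ√T) = (ln(247.84/283.53) + (0.0683−0.0071+0.4873²/2)·1.9277) / 0.676575 = (-0.134535 + 0.346852) / 0.676575 = 0.313812
d₂ = d₁ − σ√T = 0.313812 − 0.676575 = -0.362763
e^{−rT} = 0.876637
e^{−qT} = 0.986407
N(d₁) = 0.623168,  N(d₂) = 0.358391
price = S·e^{−qT}·N(d₁) − K·e^{−rT}·N(d₂) = 152.346568 − 89.079157 = 63.267411
[RST call K=165.13]
σ√T = 0.3816·√2.097 = 0.552596
d₁ = (ln(S/K) + (r−q+σ²/2)T) / (σ√T) = (ln(160.82/165.13) + (0.0683−0.0595+0.3816²/2)·2.097) / 0.552596 = (-0.026447 + 0.171135) / 0.552596 = 0.261832
d₂ = d₁ − σ√T = 0.261832 − 0.552596 = -0.290764
e^{−rT} = 0.866559
e^{−qT} = 0.882699
N(d₁) = 0.603275,  N(d₂) = 0.385616
price = S·e^{−qT}·N(d₁) − K·e^{−rT}·N(d₂) = 85.638195 − 55.179683 = 30.458512
[XYZ put K=205.23]
σ√T = 0.4765·√0.8425 = 0.437369
d₁ = (ln(S/K) + (r−q+σ²/2)T) / (σ√T) = (ln(236.04/205.23) + (0.0683−0.0306+0.4765²/2)·0.8425) / 0.437369 = (0.139870 + 0.127408) / 0.437369 = 0.611104
d₂ = d₁ − σ√T = 0.611104 − 0.437369 = 0.173735
e^{−rT} = 0.944082
e^{−qT} = 0.974549
N(−d₁) = 0.270565,  N(−d₂) = 0.431037
price = K·e^{−rT}·N(−d₂) − S·e^{−qT}·N(−d₁) = 83.515020 − 62.238816 = 21.276204

price(GHJ call K=283.53) = 63.267411
price(RST call K=165.13) = 30.458512
price(XYZ put K=205.23) = 21.276204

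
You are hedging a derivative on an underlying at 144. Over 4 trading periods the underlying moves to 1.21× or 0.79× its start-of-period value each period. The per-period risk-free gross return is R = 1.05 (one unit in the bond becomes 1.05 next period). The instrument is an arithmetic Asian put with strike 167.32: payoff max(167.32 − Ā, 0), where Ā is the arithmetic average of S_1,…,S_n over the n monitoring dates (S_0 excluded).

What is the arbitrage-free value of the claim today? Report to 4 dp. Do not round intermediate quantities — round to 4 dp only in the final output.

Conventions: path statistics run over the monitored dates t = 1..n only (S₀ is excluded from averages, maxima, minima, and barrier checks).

price = 17.1844

Under the martingale measure an up-move has probability p* = 0.6190; value the claim as the probability-weighted average of per-path payoffs, discounted 4 periods at R = 1.05.
Enumerate all 2^4 = 16 price paths (U = up ×1.21, D = down ×0.79); each path with k up-moves has probability p*^k·(1−p*)^(4−k).
DDDD: Ā=82.6790, payoff=84.6410, prob=0.021061
UDDD: Ā=126.6350, payoff=40.6850, prob=0.034224
DUDD: Ā=111.5150, payoff=55.8050, prob=0.034224
UUDD: Ā=170.8014, payoff=0.0000, prob=0.055615
DDUD: Ā=99.5702, payoff=67.7498, prob=0.034224
UDUD: Ā=152.5062, payoff=14.8138, prob=0.055615
DUUD: Ā=137.3862, payoff=29.9338, prob=0.055615
UUUD: Ā=210.4270, payoff=0.0000, prob=0.090374
DDDU: Ā=90.1338, payoff=77.1862, prob=0.034224
UDDU: Ā=138.0530, payoff=29.2670, prob=0.055615
DUDU: Ā=122.9330, payoff=44.3870, prob=0.055615
UUDU: Ā=188.2898, payoff=0.0000, prob=0.090374
DDUU: Ā=110.9882, payoff=56.3318, prob=0.055615
UDUU: Ā=169.9946, payoff=0.0000, prob=0.090374
DUUU: Ā=154.8746, payoff=12.4454, prob=0.090374
UUUU: Ā=237.2130, payoff=0.0000, prob=0.146858
Price = Σ prob·payoff / R^4 = 20.887787 / 1.215506 = 17.1844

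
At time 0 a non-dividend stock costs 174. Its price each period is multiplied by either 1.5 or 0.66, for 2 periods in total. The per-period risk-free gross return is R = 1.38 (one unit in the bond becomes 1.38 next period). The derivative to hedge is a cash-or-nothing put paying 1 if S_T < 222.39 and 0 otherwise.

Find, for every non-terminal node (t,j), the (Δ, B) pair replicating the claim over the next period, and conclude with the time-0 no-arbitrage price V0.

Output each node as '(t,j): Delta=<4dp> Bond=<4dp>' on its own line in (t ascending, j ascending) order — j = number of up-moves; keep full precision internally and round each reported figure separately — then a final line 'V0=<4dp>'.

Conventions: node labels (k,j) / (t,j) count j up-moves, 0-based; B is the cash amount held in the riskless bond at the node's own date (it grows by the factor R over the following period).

(0,0): Delta=-0.0042 Bond=0.8787
(1,0): Delta=0.0000 Bond=0.7246
(1,1): Delta=-0.0046 Bond=1.2940
V0=0.1393

Under the risk-neutral measure, an up-move has probability p* = (R−d)/(u−d) = 0.8571 and values discount at R = 1.38.
Payoffs at expiry: V(2,0)=1.0000, V(2,1)=1.0000, V(2,2)=0.0000
(1,0): S=114.8400. Δ = (V_up−V_dn)/(S_up−S_dn) = (1.0000−1.0000)/(172.2600−75.7944) = 0.0000. V = [p*·1.0000 + (1−p*)·1.0000]/1.38 = 0.7246. B = V − Δ·S = 0.7246.
(1,1): S=261.0000. Δ = (V_up−V_dn)/(S_up−S_dn) = (0.0000−1.0000)/(391.5000−172.2600) = -0.0046. V = [p*·0.0000 + (1−p*)·1.0000]/1.38 = 0.1035. B = V − Δ·S = 1.2940.
(0,0): S=174.0000. Δ = (V_up−V_dn)/(S_up−S_dn) = (0.1035−0.7246)/(261.0000−114.8400) = -0.0042. V = [p*·0.1035 + (1−p*)·0.7246]/1.38 = 0.1393. B = V − Δ·S = 0.8787.
Verification: the root portfolio costs Δ(0,0)·S0 + B(0,0) = 0.1393, matching V0.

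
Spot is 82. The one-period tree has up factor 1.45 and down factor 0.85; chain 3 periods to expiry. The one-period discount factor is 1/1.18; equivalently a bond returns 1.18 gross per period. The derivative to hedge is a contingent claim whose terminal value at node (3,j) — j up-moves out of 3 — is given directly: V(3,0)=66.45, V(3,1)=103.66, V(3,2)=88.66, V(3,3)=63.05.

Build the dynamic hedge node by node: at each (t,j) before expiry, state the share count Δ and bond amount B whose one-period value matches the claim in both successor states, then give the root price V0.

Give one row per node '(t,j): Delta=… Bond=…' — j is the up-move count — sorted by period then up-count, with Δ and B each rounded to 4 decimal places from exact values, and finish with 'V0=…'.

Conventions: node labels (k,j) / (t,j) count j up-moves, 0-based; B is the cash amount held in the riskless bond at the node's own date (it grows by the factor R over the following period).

The replicating-portfolio and risk-neutral prices coincide; use p* = (1.18−0.85)/(1.45−0.85) = 0.5500 for the latter.
Expiry values: V(3,0)=66.4500, V(3,1)=103.6600, V(3,2)=88.6600, V(3,3)=63.0500
  t=2,j=0: stock 59.2450 → up 85.9052 (V=103.6600), down 50.3582 (V=66.4500). Price 73.6572; hedge Δ=1.0468, bond B=11.6405.
  t=2,j=1: stock 101.0650 → up 146.5442 (V=88.6600), down 85.9052 (V=103.6600). Price 80.8559; hedge Δ=-0.2474, bond B=105.8559.
  t=2,j=2: stock 172.4050 → up 249.9872 (V=63.0500), down 146.5443 (V=88.6600). Price 63.1987; hedge Δ=-0.2476, bond B=105.8821.
  t=1,j=0: stock 69.7000 → up 101.0650 (V=80.8559), down 59.2450 (V=73.6572). Price 65.7767; hedge Δ=0.1721, bond B=53.7788.
  t=1,j=1: stock 118.9000 → up 172.4050 (V=63.1987), down 101.0650 (V=80.8559). Price 60.2919; hedge Δ=-0.2475, bond B=89.7206.
  t=0,j=0: stock 82.0000 → up 118.9000 (V=60.2919), down 69.7000 (V=65.7767). Price 53.1865; hedge Δ=-0.1115, bond B=62.3278.
Check: Δ(0,0)·S0 + B(0,0) = 53.1865 = V0.

(0,0): Delta=-0.1115 Bond=62.3278
(1,0): Delta=0.1721 Bond=53.7788
(1,1): Delta=-0.2475 Bond=89.7206
(2,0): Delta=1.0468 Bond=11.6405
(2,1): Delta=-0.2474 Bond=105.8559
(2,2): Delta=-0.2476 Bond=105.8821
V0=53.1865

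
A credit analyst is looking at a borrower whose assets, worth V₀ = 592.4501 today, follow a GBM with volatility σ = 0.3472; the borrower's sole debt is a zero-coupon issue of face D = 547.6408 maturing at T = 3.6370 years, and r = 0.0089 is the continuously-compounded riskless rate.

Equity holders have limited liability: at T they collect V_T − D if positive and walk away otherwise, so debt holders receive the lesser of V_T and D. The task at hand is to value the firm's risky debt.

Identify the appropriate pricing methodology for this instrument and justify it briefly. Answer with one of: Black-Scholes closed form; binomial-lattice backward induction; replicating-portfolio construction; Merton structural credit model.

framework: Merton structural credit model

Key observation: a levered firm with one bullet debt due at 3.6370 years is the canonical structural-credit setup: equity is a call on the firm's assets struck at the face value.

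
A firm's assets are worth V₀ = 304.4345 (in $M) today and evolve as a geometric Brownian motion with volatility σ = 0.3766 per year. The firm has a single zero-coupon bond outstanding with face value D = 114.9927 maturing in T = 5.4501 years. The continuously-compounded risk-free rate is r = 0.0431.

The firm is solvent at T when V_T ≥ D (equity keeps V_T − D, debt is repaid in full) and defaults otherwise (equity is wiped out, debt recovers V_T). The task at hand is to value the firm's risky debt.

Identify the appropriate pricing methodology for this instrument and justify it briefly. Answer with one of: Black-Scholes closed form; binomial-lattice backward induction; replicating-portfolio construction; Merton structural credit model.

Key observation: assets follow a GBM and default happens iff V_T < 114.9927; valuing claims on that split (equity as a call, risky debt as the residual) is the structural model's definition.

framework: Merton structural credit model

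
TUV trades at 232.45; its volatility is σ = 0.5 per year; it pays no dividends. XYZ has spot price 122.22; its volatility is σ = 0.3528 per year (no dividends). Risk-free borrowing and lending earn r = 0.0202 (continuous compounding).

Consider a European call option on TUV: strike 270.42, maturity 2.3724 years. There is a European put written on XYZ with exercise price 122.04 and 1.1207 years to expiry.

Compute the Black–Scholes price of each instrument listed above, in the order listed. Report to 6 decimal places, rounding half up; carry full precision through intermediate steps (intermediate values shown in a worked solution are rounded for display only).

price(TUV call K=270.42) = 61.456205
price(XYZ put K=122.04) = 16.470672

[TUV call K=270.42]
σ√T = 0.5·√2.3724 = 0.770130
d₁ = (ln(S/K) + (r+σ²/2)T) / (σ√T) = (ln(232.45/270.42) + (0.0202+0.5²/2)·2.3724) / 0.770130 = (-0.151301 + 0.344472) / 0.770130 = 0.250830
d₂ = d₁ − σ√T = 0.250830 − 0.770130 = -0.519300
e^{−rT} = 0.953208
N(d₁) = 0.599027,  N(d₂) = 0.301776
price = S·N(d₁) − K·e^{−rT}·N(d₂) = 139.243838 − 77.787633 = 61.456205
[XYZ put K=122.04]
σ√T = 0.3528·√1.1207 = 0.373485
d₁ = (ln(S/K) + (r+σ²/2)T) / (σ√T) = (ln(122.22/122.04) + (0.0202+0.3528²/2)·1.1207) / 0.373485 = (0.001474 + 0.092384) / 0.373485 = 0.251302
d₂ = d₁ − σ√T = 0.251302 − 0.373485 = -0.122183
e^{−rT} = 0.977616
N(−d₁) = 0.400790,  N(−d₂) = 0.548623
price = K·e^{−rT}·N(−d₂) − S·N(−d₁) = 65.455266 − 48.984594 = 16.470672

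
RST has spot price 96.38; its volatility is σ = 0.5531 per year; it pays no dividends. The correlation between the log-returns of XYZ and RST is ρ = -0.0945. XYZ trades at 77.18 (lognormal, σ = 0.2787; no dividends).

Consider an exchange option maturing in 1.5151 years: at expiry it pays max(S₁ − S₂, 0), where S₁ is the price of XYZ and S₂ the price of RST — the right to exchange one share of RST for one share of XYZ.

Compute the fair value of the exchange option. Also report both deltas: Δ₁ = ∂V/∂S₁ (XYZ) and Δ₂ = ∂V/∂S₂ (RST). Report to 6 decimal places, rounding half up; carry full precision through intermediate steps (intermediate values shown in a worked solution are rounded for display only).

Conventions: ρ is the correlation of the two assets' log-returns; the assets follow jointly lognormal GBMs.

σ_eff = √(σ₁² + σ₂² − 2ρσ₁σ₂) = √(0.2787² + 0.5531² − 2·-0.0945·0.2787·0.5531) = 0.642439
d₁ = (ln(S₁/S₂) + (q₂ − q₁ + σ_eff²/2)T) / (σ_eff√T) = (ln(77.18/96.38) + (0.0 − 0.0 + 0.206364)·1.5151) / 0.790774 = 0.114449
d₂ = d₁ − σ_eff√T = 0.114449 − 0.790774 = -0.676325
N(d₁) = 0.545559,  N(d₂) = 0.249417
V = S₁·e^{−q₁T}·N(d₁) − S₂·e^{−q₂T}·N(d₂) = 42.106250 − 24.038831 = 18.067420
Key observation: r never enters — measured in units of RST, the claim is a call on S₁/S₂ struck at 1, so only the dividend yields and σ_eff matter.
Δ₁ = e^{−q₁T}·N(d₁) = 0.545559;  Δ₂ = −e^{−q₂T}·N(d₂) = -0.249417

exchange price = 18.067420
Δ1 = 0.545559
Δ2 = -0.249417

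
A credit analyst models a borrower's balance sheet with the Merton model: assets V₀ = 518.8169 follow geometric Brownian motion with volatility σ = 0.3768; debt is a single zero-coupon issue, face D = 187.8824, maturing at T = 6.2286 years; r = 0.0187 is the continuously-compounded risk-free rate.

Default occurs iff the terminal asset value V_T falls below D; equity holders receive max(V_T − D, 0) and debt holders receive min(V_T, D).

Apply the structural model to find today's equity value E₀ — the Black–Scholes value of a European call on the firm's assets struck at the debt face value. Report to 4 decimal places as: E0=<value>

E0=365.9014

Work the structural quantities from V₀ = 518.8169 against face 187.8824:
d₁ = [ln(V₀/D) + (r + σ²/2)T] / (σ√T)
   = [ln(518.8169/187.8824) + (0.0187 + 0.5·0.3768²)·6.2286] / (0.3768·√6.2286)
   = [1.015735 + 0.558638] / 0.940386 = 1.674177
d₂ = d₁ − σ√T = 1.674177 − 0.940386 = 0.733791
N(d₁) = 0.952952,  N(d₂) = 0.768462,  e^(−rT) = 0.890053
E₀ = V₀·N(d₁) − D·e^(−rT)·N(d₂)
   = 518.8169·0.952952 − 187.8824·0.890053·0.768462 = 365.901443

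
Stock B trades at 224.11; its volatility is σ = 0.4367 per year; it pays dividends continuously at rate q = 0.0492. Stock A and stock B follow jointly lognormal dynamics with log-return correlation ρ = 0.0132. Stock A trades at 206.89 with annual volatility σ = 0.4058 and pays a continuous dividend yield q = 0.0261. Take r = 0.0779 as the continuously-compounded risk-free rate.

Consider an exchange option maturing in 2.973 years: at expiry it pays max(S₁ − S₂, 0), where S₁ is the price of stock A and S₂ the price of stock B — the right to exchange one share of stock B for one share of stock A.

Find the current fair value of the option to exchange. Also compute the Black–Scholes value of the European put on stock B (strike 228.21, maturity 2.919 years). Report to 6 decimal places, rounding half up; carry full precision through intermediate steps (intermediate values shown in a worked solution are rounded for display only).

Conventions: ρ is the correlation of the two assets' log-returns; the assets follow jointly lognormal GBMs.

σ_eff = √(σ₁² + σ₂² − 2ρσ₁σ₂) = √(0.4058² + 0.4367² − 2·0.0132·0.4058·0.4367) = 0.592201
d₁ = (ln(S₁/S₂) + (q₂ − q₁ + σ_eff²/2)T) / (σ_eff√T) = (ln(206.89/224.11) + (0.0492 − 0.0261 + 0.175351)·2.973) / 1.021096 = 0.499508
d₂ = d₁ − σ_eff√T = 0.499508 − 1.021096 = -0.521589
N(d₁) = 0.691289,  N(d₂) = 0.300978
V = S₁·e^{−q₁T}·N(d₁) − S₂·e^{−q₂T}·N(d₂) = 132.342695 − 58.273568 = 74.069128
[vanilla: stock B put K=228.21]
σ√T = 0.4367·√2.919 = 0.746105
d₁ = (ln(S/K) + (r−q+σ²/2)T) / (σ√T) = (ln(224.11/228.21) + (0.0779−0.0492+0.4367²/2)·2.919) / 0.746105 = (-0.018129 + 0.362112) / 0.746105 = 0.461038
d₂ = d₁ − σ√T = 0.461038 − 0.746105 = -0.285068
e^{−rT} = 0.796610
e^{−qT} = 0.866221
N(−d₁) = 0.322386,  N(−d₂) = 0.612204
price = K·e^{−rT}·N(−d₂) − S·e^{−qT}·N(−d₁) = 111.295217 − 62.584387 = 48.710830

exchange price = 74.069128
price(stock B put K=228.21) = 48.710830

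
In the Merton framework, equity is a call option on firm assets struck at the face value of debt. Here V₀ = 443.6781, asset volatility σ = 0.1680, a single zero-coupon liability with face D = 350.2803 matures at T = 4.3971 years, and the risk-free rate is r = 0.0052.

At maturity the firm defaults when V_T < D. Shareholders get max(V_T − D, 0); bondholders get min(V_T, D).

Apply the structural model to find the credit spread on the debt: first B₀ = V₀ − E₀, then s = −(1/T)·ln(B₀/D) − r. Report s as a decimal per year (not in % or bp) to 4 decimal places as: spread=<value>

With assets at 443.6781 and a single debt payment of 350.2803 at 4.3971 years:
d₁ = [ln(V₀/D) + (r + σ²/2)T] / (σ√T)
   = [ln(443.6781/350.2803) + (0.0052 + 0.5·0.1680²)·4.3971] / (0.1680·√4.3971)
   = [0.236366 + 0.084917] / 0.352284 = 0.911999
d₂ = d₁ − σ√T = 0.911999 − 0.352284 = 0.559716
N(d₁) = 0.819115,  N(d₂) = 0.712163,  e^(−rT) = 0.977395
E₀ = V₀·N(d₁) − D·e^(−rT)·N(d₂)
   = 443.6781·0.819115 − 350.2803·0.977395·0.712163 = 119.605908
B₀ = V₀ − E₀ = 443.6781 − 119.605908 = 324.072192
spread = −(1/T)·ln(B₀/D) − r = −(1/4.3971)·ln(324.072192/350.2803) − 0.0052 = 0.01248606

spread=0.0125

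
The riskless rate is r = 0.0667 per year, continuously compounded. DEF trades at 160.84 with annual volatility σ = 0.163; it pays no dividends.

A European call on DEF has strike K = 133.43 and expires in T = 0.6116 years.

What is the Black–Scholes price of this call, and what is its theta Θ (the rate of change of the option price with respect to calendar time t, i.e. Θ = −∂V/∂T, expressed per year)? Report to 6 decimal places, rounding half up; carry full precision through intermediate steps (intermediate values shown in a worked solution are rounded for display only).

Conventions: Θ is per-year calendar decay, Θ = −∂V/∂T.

price = 33.013932
Θ = -9.389811

σ√T = 0.163·√0.6116 = 0.127474
d₁ = (ln(S/K) + (r+σ²/2)T) / (σ√T) = (ln(160.84/133.43) + (0.0667+0.163²/2)·0.6116) / 0.127474 = (0.186833 + 0.048919) / 0.127474 = 1.849410
d₂ = d₁ − σ√T = 1.849410 − 0.127474 = 1.721937
e^{−rT} = 0.960027
N(d₁) = 0.967801,  N(d₂) = 0.957459
Call price V = S·N(d₁) − K·e^{−rT}·N(d₂) = 155.661068 − 122.647135 = 33.013932
φ(d₁) = (1/√(2π))·e^{−d₁²/2} = 0.072143
Θ = −S·φ(d₁)·σ/(2√T) − r·K·e^{−rT}·N(d₂) = −1.209247 − 8.180564 = -9.389811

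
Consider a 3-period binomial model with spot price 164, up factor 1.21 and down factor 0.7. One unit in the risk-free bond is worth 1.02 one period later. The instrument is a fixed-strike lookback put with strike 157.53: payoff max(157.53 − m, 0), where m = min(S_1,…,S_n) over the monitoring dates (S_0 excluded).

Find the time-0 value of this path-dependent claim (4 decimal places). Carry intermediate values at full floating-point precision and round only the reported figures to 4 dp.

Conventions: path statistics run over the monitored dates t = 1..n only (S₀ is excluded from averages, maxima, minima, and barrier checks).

price = 29.6429

No-arbitrage gives p* = (R−d)/(u−d) = 0.6275: enumerate every path, weight its payoff by its p*-probability, and discount by R^3.
Enumerate all 2^3 = 8 price paths (U = up ×1.21, D = down ×0.7); each path with k up-moves has probability p*^k·(1−p*)^(3−k).
DDD: m=56.2520, payoff=101.2780, prob=0.051707
UDD: m=97.2356, payoff=60.2944, prob=0.087086
DUD: m=97.2356, payoff=60.2944, prob=0.087086
UUD: m=168.0787, payoff=0.0000, prob=0.146671
DDU: m=80.3600, payoff=77.1700, prob=0.087086
UDU: m=138.9080, payoff=18.6220, prob=0.146671
DUU: m=114.8000, payoff=42.7300, prob=0.146671
UUU: m=198.4400, payoff=0.0000, prob=0.247024
Price = Σ prob·payoff / R^3 = 31.457282 / 1.061208 = 29.6429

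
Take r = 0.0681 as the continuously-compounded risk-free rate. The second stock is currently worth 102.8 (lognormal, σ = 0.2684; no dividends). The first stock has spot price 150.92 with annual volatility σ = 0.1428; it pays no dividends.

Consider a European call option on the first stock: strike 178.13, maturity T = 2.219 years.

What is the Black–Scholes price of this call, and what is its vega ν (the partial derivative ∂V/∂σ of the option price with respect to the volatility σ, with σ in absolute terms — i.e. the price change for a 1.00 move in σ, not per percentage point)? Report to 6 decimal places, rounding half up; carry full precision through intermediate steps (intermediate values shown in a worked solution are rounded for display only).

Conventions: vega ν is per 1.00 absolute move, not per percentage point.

σ√T = 0.1428·√2.219 = 0.212719
d₁ = (ln(S/K) + (r+σ²/2)T) / (σ√T) = (ln(150.92/178.13) + (0.0681+0.1428²/2)·2.219) / 0.212719 = (-0.165764 + 0.173739) / 0.212719 = 0.037490
d₂ = d₁ − σ√T = 0.037490 − 0.212719 = -0.175229
e^{−rT} = 0.859750
N(d₁) = 0.514953,  N(d₂) = 0.430450
Call price V = S·N(d₁) − K·e^{−rT}·N(d₂) = 77.716704 − 65.922205 = 11.794500
φ(d₁) = (1/√(2π))·e^{−d₁²/2} = 0.398662
ν = S·φ(d₁)·√T = 89.625235

price = 11.794500
ν = 89.625235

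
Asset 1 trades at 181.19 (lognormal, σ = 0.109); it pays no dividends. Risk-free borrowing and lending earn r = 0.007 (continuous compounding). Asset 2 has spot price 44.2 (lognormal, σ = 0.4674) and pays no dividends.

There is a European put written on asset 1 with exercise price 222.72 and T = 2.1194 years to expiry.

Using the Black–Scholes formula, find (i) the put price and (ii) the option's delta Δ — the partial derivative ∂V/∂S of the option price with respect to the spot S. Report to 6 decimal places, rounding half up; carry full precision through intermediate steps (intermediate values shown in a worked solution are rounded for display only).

σ√T = 0.109·√2.1194 = 0.158684
d₁ = (ln(S/K) + (r+σ²/2)T) / (σ√T) = (ln(181.19/222.72) + (0.007+0.109²/2)·2.1194) / 0.158684 = (-0.206369 + 0.027426) / 0.158684 = -1.127670
d₂ = d₁ − σ√T = -1.127670 − 0.158684 = -1.286354
e^{−rT} = 0.985274
N(−d₁) = 0.870270,  N(−d₂) = 0.900840
Put price V = K·e^{−rT}·N(−d₂) − S·N(−d₁) = 197.680513 − 157.684275 = 39.996238
Δ = −N(−d₁) = -0.870270

price = 39.996238
Δ = -0.870270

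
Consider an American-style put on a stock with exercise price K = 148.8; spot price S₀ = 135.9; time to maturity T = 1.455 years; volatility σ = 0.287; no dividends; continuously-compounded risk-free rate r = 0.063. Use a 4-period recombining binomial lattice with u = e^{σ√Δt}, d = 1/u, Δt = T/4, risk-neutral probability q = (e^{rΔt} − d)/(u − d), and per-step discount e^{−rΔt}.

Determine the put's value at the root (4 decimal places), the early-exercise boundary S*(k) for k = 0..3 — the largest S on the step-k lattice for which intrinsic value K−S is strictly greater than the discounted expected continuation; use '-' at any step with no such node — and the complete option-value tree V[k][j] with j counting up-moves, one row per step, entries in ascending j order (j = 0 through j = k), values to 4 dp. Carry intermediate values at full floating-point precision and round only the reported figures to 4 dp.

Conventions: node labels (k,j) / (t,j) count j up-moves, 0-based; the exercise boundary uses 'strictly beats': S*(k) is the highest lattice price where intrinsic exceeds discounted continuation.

Δt=0.36375, u=1.18898, d=0.84106, q=0.52346, disc=e^(-rΔt)=0.97734
k=4 terminal: V=max(K-S,0) → 80.7977 52.6672 12.9000 0.0000 0.0000
k=3: j=0 S=80.8532 intr=67.9468 cont=64.5756 V=67.9468[EX]; j=1 S=114.2998 intr=34.5002 cont=31.1290 V=34.5002[EX]; j=2 S=161.5822 intr=0.0000 cont=6.0081 V=6.0081[hold]; j=3 S=228.4239 intr=0.0000 cont=0.0000 V=0.0000[hold]  S*(3)=114.2998
k=2: j=0 S=96.1328 intr=52.6672 cont=49.2961 V=52.6672[EX]; j=1 S=135.9000 intr=12.9000 cont=19.1420 V=19.1420[hold]; j=2 S=192.1177 intr=0.0000 cont=2.7982 V=2.7982[hold]  S*(2)=96.1328
k=1: j=0 S=114.2998 intr=34.5002 cont=34.3224 V=34.5002[EX]; j=1 S=161.5822 intr=0.0000 cont=10.3468 V=10.3468[hold]  S*(1)=114.2998
k=0: j=0 S=135.9000 intr=12.9000 cont=21.3617 V=21.3617[hold]  S*(0)=-

price = 21.3617
boundary = - 114.2998 96.1328 114.2998
tree:
21.3617
34.5002 10.3468
52.6672 19.1420 2.7982
67.9468 34.5002 6.0081 0.0000
80.7977 52.6672 12.9000 0.0000 0.0000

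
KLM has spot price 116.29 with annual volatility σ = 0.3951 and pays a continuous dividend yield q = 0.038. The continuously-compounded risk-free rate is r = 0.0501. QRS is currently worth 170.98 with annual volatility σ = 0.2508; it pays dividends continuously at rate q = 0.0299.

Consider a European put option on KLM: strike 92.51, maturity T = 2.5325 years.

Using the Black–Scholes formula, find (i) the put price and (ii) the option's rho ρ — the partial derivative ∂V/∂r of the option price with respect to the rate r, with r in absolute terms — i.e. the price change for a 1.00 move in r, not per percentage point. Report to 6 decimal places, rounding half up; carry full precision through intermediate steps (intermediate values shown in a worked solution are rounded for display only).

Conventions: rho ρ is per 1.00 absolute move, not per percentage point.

price = 12.880339
ρ = -95.110396

σ√T = 0.3951·√2.5325 = 0.628755
d₁ = (ln(S/K) + (r−q+σ²/2)T) / (σ√T) = (ln(116.29/92.51) + (0.0501−0.038+0.3951²/2)·2.5325) / 0.628755 = (0.228770 + 0.228310) / 0.628755 = 0.726960
d₂ = d₁ − σ√T = 0.726960 − 0.628755 = 0.098205
e^{−rT} = 0.880841
e^{−qT} = 0.908251
N(−d₁) = 0.233625,  N(−d₂) = 0.460885
Put price V = K·e^{−rT}·N(−d₂) − S·e^{−qT}·N(−d₁) = 37.555931 − 24.675592 = 12.880339
ρ = −K·T·e^{−rT}·N(−d₂) = -95.110396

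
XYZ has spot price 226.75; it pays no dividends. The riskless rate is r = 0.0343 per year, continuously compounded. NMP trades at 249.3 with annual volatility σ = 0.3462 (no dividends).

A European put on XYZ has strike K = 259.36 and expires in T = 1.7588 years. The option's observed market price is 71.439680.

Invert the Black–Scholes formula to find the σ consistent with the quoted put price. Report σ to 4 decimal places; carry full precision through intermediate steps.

sigma = 0.5102

At σ = 0.5102 the Black–Scholes value reproduces the quote:
σ√T = 0.5102·√1.7588 = 0.676626
d₁ = (ln(S/K) + (r+σ²/2)T) / (σ√T) = (ln(226.75/259.36) + (0.0343+0.5102²/2)·1.7588) / 0.676626 = (-0.134369 + 0.289238) / 0.676626 = 0.228885
d₂ = d₁ − σ√T = 0.228885 − 0.676626 = -0.447741
e^{−rT} = 0.941457
N(−d₁) = 0.409479,  N(−d₂) = 0.672830
V = K·e^{−rT}·N(−d₂) − S·N(−d₁) = 164.289116 − 92.849436 = 71.439680 (the observed quote) — the price is monotone increasing in volatility, hence this σ is the only solution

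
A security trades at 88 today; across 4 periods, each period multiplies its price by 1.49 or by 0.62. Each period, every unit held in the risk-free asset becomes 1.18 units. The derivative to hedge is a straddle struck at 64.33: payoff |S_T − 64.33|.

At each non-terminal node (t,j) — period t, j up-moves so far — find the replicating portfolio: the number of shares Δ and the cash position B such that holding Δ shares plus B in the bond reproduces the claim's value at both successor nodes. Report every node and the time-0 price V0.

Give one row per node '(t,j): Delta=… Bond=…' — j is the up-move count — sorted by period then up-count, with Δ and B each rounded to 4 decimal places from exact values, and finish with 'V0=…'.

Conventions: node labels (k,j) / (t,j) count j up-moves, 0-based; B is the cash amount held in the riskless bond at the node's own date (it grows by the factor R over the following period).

(0,0): Delta=0.8579 Bond=-15.8495
(1,0): Delta=0.4707 Bond=2.4236
(1,1): Delta=0.9471 Bond=-30.3972
(2,0): Delta=-0.6008 Bond=39.1048
(2,1): Delta=0.7175 Bond=-17.2042
(2,2): Delta=1.0000 Bond=-46.2008
(3,0): Delta=-1.0000 Bond=54.5169
(3,1): Delta=-0.5088 Bond=41.5085
(3,2): Delta=1.0000 Bond=-54.5169
(3,3): Delta=1.0000 Bond=-54.5169
V0=59.6478

The replicating-portfolio and risk-neutral prices coincide; use p* = (1.18−0.62)/(1.49−0.62) = 0.6437 for the latter.
Payoffs at expiry: V(4,0)=51.3268, V(4,1)=33.0804, V(4,2)=10.7698, V(4,3)=116.1517, V(4,4)=369.4083
Node (3,0) S=20.9729: V=(p*·33.0804+(1−p*)·51.3268)/1.18=33.5441; Δ=(33.0804−51.3268)/(31.2496−13.0032)=-1.0000; B=V−Δ·S=54.5169
Node (3,1) S=50.4025: V=(p*·10.7698+(1−p*)·33.0804)/1.18=15.8640; Δ=(10.7698−33.0804)/(75.0998−31.2496)=-0.5088; B=V−Δ·S=41.5085
Node (3,2) S=121.1287: V=(p*·116.1517+(1−p*)·10.7698)/1.18=66.6117; Δ=(116.1517−10.7698)/(180.4817−75.0998)=1.0000; B=V−Δ·S=-54.5169
Node (3,3) S=291.0995: V=(p*·369.4083+(1−p*)·116.1517)/1.18=236.5826; Δ=(369.4083−116.1517)/(433.7383−180.4817)=1.0000; B=V−Δ·S=-54.5169
Node (2,0) S=33.8272: V=(p*·15.8640+(1−p*)·33.5441)/1.18=18.7829; Δ=(15.8640−33.5441)/(50.4025−20.9729)=-0.6008; B=V−Δ·S=39.1048
Node (2,1) S=81.2944: V=(p*·66.6117+(1−p*)·15.8640)/1.18=41.1264; Δ=(66.6117−15.8640)/(121.1287−50.4025)=0.7175; B=V−Δ·S=-17.2042
Node (2,2) S=195.3688: V=(p*·236.5826+(1−p*)·66.6117)/1.18=149.1680; Δ=(236.5826−66.6117)/(291.0995−121.1287)=1.0000; B=V−Δ·S=-46.2008
Node (1,0) S=54.5600: V=(p*·41.1264+(1−p*)·18.7829)/1.18=28.1059; Δ=(41.1264−18.7829)/(81.2944−33.8272)=0.4707; B=V−Δ·S=2.4236
Node (1,1) S=131.1200: V=(p*·149.1680+(1−p*)·41.1264)/1.18=93.7885; Δ=(149.1680−41.1264)/(195.3688−81.2944)=0.9471; B=V−Δ·S=-30.3972
Node (0,0) S=88.0000: V=(p*·93.7885+(1−p*)·28.1059)/1.18=59.6478; Δ=(93.7885−28.1059)/(131.1200−54.5600)=0.8579; B=V−Δ·S=-15.8495
Verification: the root portfolio costs Δ(0,0)·S0 + B(0,0) = 59.6478, matching V0.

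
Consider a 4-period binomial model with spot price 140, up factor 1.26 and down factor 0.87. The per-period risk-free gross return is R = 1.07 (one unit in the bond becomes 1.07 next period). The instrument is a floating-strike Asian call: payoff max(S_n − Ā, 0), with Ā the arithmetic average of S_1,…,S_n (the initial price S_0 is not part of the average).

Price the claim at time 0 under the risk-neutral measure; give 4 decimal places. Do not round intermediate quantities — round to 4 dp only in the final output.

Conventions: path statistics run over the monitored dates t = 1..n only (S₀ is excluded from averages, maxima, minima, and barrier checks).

Risk-neutral up-probability p* = (R−d)/(u−d) = (1.07−0.87)/(1.26−0.87) = 0.5128; the claim prices as the p*-weighted sum of path payoffs discounted by R^4.
Enumerate all 2^4 = 16 price paths (U = up ×1.26, D = down ×0.87); each path with k up-moves has probability p*^k·(1−p*)^(4−k).
DDDD: Ā=100.0405, payoff=0.0000, prob=0.056332
UDDD: Ā=144.8863, payoff=0.0000, prob=0.059297
DUDD: Ā=131.2363, payoff=0.0000, prob=0.059297
UUDD: Ā=190.0663, payoff=0.0000, prob=0.062418
DDUD: Ā=119.3608, payoff=0.0000, prob=0.059297
UDUD: Ā=172.8673, payoff=0.0000, prob=0.062418
DUUD: Ā=159.2173, payoff=9.0143, prob=0.062418
UUUD: Ā=230.5906, payoff=13.0552, prob=0.065703
DDDU: Ā=109.0291, payoff=7.1308, prob=0.059297
UDDU: Ā=157.9042, payoff=10.3274, prob=0.062418
DUDU: Ā=144.2542, payoff=23.9774, prob=0.062418
UUDU: Ā=208.9199, payoff=34.7259, prob=0.065703
DDUU: Ā=132.3787, payoff=35.8529, prob=0.062418
UDUU: Ā=191.7209, payoff=51.9249, prob=0.065703
DUUU: Ā=178.0709, payoff=65.5749, prob=0.065703
UUUU: Ā=257.8957, payoff=94.9706, prob=0.069161
Price = Σ prob·payoff / R^4 = 22.792307 / 1.310796 = 17.3881

price = 17.3881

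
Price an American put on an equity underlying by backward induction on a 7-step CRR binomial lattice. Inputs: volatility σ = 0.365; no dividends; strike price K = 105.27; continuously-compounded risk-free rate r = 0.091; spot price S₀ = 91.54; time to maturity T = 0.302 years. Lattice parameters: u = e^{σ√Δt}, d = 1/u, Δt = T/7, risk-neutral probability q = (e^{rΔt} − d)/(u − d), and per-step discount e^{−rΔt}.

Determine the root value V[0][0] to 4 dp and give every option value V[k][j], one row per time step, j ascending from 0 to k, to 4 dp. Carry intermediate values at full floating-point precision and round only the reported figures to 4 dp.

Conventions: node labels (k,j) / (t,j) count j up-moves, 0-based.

price = 15.3078
tree:
15.3078
20.5450 10.3335
26.6089 14.8074 6.0629
32.3520 20.4134 9.4705 2.7961
37.6758 26.6089 14.2465 4.8995 0.7722
42.6110 32.3520 20.4134 8.3597 1.5725 0.0000
47.1858 37.6758 26.6089 13.7300 3.2020 0.0000 0.0000
51.4266 42.6110 32.3520 20.4134 6.5202 0.0000 0.0000 0.0000

Δt=0.04314  u=1.07876  d=0.92699  q=0.50697  discount=0.99608
step 7 (expiry): payoffs max(K−S,0) = 51.4266 42.6110 32.3520 20.4134 6.5202 0.0000 0.0000 0.0000
k=6: (k=6,j=0): S=58.0842, K−S=47.1858, hold=46.7733 ⇒ V=47.1858 exercise | (k=6,j=1): S=67.5942, K−S=37.6758, hold=37.2634 ⇒ V=37.6758 exercise | (k=6,j=2): S=78.6611, K−S=26.6089, hold=26.1964 ⇒ V=26.6089 exercise | (k=6,j=3): S=91.5400, K−S=13.7300, hold=13.3175 ⇒ V=13.7300 exercise | (k=6,j=4): S=106.5275, K−S=0.0000, hold=3.2020 ⇒ V=3.2020 continue | (k=6,j=5): S=123.9689, K−S=0.0000, hold=0.0000 ⇒ V=0.0000 continue | (k=6,j=6): S=144.2659, K−S=0.0000, hold=0.0000 ⇒ V=0.0000 continue
k=5: (k=5,j=0): S=62.6590, K−S=42.6110, hold=42.1985 ⇒ V=42.6110 exercise | (k=5,j=1): S=72.9180, K−S=32.3520, hold=31.9395 ⇒ V=32.3520 exercise | (k=5,j=2): S=84.8566, K−S=20.4134, hold=20.0010 ⇒ V=20.4134 exercise | (k=5,j=3): S=98.7498, K−S=6.5202, hold=8.3597 ⇒ V=8.3597 continue | (k=5,j=4): S=114.9178, K−S=0.0000, hold=1.5725 ⇒ V=1.5725 continue | (k=5,j=5): S=133.7329, K−S=0.0000, hold=0.0000 ⇒ V=0.0000 continue
k=4: (k=4,j=0): S=67.5942, K−S=37.6758, hold=37.2634 ⇒ V=37.6758 exercise | (k=4,j=1): S=78.6611, K−S=26.6089, hold=26.1964 ⇒ V=26.6089 exercise | (k=4,j=2): S=91.5400, K−S=13.7300, hold=14.2465 ⇒ V=14.2465 continue | (k=4,j=3): S=106.5275, K−S=0.0000, hold=4.8995 ⇒ V=4.8995 continue | (k=4,j=4): S=123.9689, K−S=0.0000, hold=0.7722 ⇒ V=0.7722 continue
k=3: (k=3,j=0): S=72.9180, K−S=32.3520, hold=31.9395 ⇒ V=32.3520 exercise | (k=3,j=1): S=84.8566, K−S=20.4134, hold=20.2618 ⇒ V=20.4134 exercise | (k=3,j=2): S=98.7498, K−S=6.5202, hold=9.4705 ⇒ V=9.4705 continue | (k=3,j=3): S=114.9178, K−S=0.0000, hold=2.7961 ⇒ V=2.7961 continue
k=2: (k=2,j=0): S=78.6611, K−S=26.6089, hold=26.1964 ⇒ V=26.6089 exercise | (k=2,j=1): S=91.5400, K−S=13.7300, hold=14.8074 ⇒ V=14.8074 continue | (k=2,j=2): S=106.5275, K−S=0.0000, hold=6.0629 ⇒ V=6.0629 continue
k=1: (k=1,j=0): S=84.8566, K−S=20.4134, hold=20.5450 ⇒ V=20.5450 continue | (k=1,j=1): S=98.7498, K−S=6.5202, hold=10.3335 ⇒ V=10.3335 continue
k=0: (k=0,j=0): S=91.5400, K−S=13.7300, hold=15.3078 ⇒ V=15.3078 continue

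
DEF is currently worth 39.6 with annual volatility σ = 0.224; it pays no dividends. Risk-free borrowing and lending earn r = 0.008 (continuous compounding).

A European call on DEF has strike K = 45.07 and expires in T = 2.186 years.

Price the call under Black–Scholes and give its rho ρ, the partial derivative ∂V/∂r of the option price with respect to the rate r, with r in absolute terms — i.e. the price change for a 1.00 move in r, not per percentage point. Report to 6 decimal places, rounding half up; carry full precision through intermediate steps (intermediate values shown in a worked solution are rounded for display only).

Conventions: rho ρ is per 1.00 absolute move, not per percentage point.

price = 3.480998
ρ = 29.752955

σ√T = 0.224·√2.186 = 0.331187
d₁ = (ln(S/K) + (r+σ²/2)T) / (σ√T) = (ln(39.6/45.07) + (0.008+0.224²/2)·2.186) / 0.331187 = (-0.129388 + 0.072330) / 0.331187 = -0.172281
d₂ = d₁ − σ√T = -0.172281 − 0.331187 = -0.503468
e^{−rT} = 0.982664
N(d₁) = 0.431608,  N(d₂) = 0.307318
Call price V = S·N(d₁) − K·e^{−rT}·N(d₂) = 17.091682 − 13.610684 = 3.480998
ρ = K·T·e^{−rT}·N(d₂) = 29.752955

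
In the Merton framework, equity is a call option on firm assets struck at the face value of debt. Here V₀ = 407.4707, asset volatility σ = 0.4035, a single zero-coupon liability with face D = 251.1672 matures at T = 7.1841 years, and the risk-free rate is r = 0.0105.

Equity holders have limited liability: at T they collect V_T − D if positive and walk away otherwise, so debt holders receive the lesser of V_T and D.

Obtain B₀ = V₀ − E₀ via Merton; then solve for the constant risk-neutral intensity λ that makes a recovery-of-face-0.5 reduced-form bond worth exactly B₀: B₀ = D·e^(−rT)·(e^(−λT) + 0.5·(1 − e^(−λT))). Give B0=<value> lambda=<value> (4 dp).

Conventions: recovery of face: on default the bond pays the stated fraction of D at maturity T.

Apply the equity-as-call identities (strike 251.1672, horizon 7.1841 years):
d₁ = [ln(V₀/D) + (r + σ²/2)T] / (σ√T)
   = [ln(407.4707/251.1672) + (0.0105 + 0.5·0.4035²)·7.1841] / (0.4035·√7.1841)
   = [0.483850 + 0.660263] / 1.081508 = 1.057887
d₂ = d₁ − σ√T = 1.057887 − 1.081508 = -0.023621
N(d₁) = 0.854946,  N(d₂) = 0.490577,  e^(−rT) = 0.927342
E₀ = V₀·N(d₁) − D·e^(−rT)·N(d₂)
   = 407.4707·0.854946 − 251.1672·0.927342·0.490577 = 234.101408
B₀ = V₀ − E₀ = 407.4707 − 234.101408 = 173.369292
e^(−λT) = (B₀·e^(rT)/D − 0.5)/(1 − 0.5) = (173.3693·1.078351/251.1672 − 0.5)/0.5 = 0.48867339
λ = −ln(0.48867339)/7.1841 = 0.099673

B0=173.3693 lambda=0.0997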